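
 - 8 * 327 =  - 2616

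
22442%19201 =3241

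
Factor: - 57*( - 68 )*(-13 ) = - 2^2*3^1*13^1*17^1*19^1 = - 50388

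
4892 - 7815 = -2923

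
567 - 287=280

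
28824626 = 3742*7703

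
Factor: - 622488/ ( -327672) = 3^(  -  2)*41^ ( - 1 )*701^1 = 701/369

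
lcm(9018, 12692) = 342684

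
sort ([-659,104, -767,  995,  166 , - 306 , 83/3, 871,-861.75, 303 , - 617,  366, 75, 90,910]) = [ - 861.75 ,-767, -659, - 617,-306,83/3, 75,90,104,166, 303,  366, 871, 910,995] 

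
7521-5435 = 2086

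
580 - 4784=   -  4204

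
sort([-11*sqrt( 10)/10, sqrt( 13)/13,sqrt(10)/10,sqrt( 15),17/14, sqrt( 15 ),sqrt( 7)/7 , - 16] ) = [ - 16, - 11*sqrt( 10)/10, sqrt( 13 )/13,sqrt( 10 )/10,sqrt( 7) /7,17/14, sqrt( 15),sqrt( 15 )] 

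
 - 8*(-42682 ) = 341456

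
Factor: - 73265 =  - 5^1*14653^1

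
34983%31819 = 3164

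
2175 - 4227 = -2052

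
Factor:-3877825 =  - 5^2  *7^1*22159^1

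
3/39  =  1/13 = 0.08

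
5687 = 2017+3670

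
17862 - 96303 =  - 78441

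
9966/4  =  2491+1/2 = 2491.50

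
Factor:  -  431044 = - 2^2*107761^1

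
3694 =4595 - 901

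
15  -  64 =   -  49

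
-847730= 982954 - 1830684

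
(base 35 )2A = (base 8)120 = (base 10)80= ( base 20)40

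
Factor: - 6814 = -2^1*3407^1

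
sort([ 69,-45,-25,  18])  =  [-45, - 25, 18, 69 ]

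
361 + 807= 1168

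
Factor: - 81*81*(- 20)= 2^2*3^8*5^1= 131220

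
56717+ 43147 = 99864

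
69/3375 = 23/1125 =0.02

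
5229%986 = 299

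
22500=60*375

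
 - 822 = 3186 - 4008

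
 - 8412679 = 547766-8960445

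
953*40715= 38801395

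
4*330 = 1320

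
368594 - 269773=98821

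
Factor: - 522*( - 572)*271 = 2^3*3^2*11^1*13^1*29^1 * 271^1 = 80916264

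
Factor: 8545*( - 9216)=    - 78750720  =  - 2^10 * 3^2 * 5^1* 1709^1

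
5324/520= 10 + 31/130 = 10.24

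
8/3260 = 2/815= 0.00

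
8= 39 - 31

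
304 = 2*152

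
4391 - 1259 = 3132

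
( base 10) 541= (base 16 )21D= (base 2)1000011101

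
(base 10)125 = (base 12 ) a5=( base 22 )5F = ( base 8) 175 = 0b1111101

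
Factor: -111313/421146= -2^(-1)*3^(- 3)*11^(-1) *157^1=   - 157/594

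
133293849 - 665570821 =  - 532276972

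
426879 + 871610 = 1298489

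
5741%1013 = 676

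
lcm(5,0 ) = 0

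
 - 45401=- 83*547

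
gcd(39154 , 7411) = 1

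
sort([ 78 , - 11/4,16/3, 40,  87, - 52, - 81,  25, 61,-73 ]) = [ -81, - 73, - 52, - 11/4, 16/3 , 25,40, 61, 78,87 ]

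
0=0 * 1001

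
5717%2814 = 89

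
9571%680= 51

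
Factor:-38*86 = - 3268 = - 2^2*19^1*43^1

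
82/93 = 82/93= 0.88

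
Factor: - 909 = -3^2*101^1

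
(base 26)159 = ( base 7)2243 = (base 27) 135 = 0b1100101111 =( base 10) 815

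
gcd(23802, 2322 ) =6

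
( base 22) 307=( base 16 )5b3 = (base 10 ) 1459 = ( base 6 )10431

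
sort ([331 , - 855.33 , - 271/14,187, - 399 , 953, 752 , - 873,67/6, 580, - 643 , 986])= [ - 873, - 855.33 , - 643, - 399, - 271/14,67/6 , 187 , 331,580 , 752 , 953, 986] 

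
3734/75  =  49 + 59/75 = 49.79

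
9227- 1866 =7361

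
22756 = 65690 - 42934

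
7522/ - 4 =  - 3761/2=-1880.50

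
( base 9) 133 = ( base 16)6F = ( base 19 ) 5G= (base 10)111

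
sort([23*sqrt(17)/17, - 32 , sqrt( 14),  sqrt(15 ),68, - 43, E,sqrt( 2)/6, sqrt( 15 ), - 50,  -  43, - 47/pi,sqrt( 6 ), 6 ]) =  [ - 50, - 43, - 43,-32, - 47/pi, sqrt( 2)/6, sqrt( 6), E, sqrt(14), sqrt( 15), sqrt(15),23*sqrt( 17)/17, 6,68]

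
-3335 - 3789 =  -7124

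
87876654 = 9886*8889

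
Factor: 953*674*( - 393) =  - 252432546=- 2^1 * 3^1*131^1*337^1*953^1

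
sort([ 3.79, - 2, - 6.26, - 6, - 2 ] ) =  [ - 6.26, - 6, - 2, - 2, 3.79 ] 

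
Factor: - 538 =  - 2^1*269^1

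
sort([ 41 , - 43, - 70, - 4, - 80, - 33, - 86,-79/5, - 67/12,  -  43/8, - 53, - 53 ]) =[ - 86, - 80,  -  70, - 53,  -  53,-43, - 33 ,-79/5, - 67/12, - 43/8, -4,41]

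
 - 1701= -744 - 957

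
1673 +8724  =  10397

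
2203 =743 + 1460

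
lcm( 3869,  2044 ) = 108332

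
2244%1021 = 202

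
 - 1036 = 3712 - 4748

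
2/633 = 2/633=0.00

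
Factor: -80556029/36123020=  -  2^( - 2)*5^( - 1 )*19^1*647^1*6553^1*1806151^( - 1 ) 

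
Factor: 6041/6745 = 5^( -1 )* 7^1*19^ ( - 1)* 71^( - 1 )*863^1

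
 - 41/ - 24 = 1 + 17/24 = 1.71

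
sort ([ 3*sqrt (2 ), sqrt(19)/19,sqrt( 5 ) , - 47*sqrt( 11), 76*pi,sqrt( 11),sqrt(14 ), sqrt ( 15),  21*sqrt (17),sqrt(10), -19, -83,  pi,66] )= [-47*sqrt ( 11) ,-83, - 19, sqrt(19)/19,sqrt(  5),pi, sqrt( 10 ),sqrt( 11),sqrt( 14),  sqrt( 15 ),3*sqrt (2),66,21*sqrt(17),76*pi ]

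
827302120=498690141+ 328611979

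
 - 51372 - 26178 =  - 77550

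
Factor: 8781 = 3^1*2927^1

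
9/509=9/509 =0.02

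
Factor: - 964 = -2^2 * 241^1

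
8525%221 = 127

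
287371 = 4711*61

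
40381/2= 40381/2= 20190.50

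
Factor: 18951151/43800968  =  2^( - 3 )*19^1*67^1*14887^1* 5475121^(-1 )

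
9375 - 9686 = - 311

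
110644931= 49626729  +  61018202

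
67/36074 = 67/36074 = 0.00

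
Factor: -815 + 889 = 74 = 2^1*37^1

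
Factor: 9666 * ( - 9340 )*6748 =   -  609212409120 = - 2^5*3^3*5^1*7^1*179^1*241^1*467^1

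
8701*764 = 6647564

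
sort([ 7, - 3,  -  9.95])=[ - 9.95, - 3,7]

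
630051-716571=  - 86520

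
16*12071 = 193136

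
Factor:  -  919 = -919^1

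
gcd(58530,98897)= 1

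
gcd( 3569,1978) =43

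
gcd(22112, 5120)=32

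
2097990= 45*46622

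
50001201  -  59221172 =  - 9219971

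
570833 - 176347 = 394486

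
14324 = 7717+6607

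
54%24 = 6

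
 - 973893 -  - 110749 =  - 863144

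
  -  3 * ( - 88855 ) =266565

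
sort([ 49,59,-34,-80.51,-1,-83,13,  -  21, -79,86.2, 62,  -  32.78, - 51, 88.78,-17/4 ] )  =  [ - 83, - 80.51, - 79,  -  51,-34,- 32.78, - 21, - 17/4, - 1,  13,49, 59,62, 86.2, 88.78]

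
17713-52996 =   -  35283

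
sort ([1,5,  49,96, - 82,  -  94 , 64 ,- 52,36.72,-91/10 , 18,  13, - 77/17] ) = [ -94,  -  82, - 52 ,-91/10,-77/17,1,5 , 13, 18, 36.72 , 49,64,96]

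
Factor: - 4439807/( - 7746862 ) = 2^(-1)*3873431^(-1 ) * 4439807^1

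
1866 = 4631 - 2765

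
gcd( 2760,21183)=69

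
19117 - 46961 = -27844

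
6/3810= 1/635 = 0.00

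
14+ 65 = 79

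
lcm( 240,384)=1920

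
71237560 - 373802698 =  - 302565138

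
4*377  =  1508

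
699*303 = 211797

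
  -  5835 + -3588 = - 9423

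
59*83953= 4953227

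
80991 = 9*8999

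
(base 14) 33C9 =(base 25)E9M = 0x2325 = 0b10001100100101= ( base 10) 8997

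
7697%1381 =792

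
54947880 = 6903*7960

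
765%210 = 135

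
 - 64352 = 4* (-16088)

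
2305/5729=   2305/5729 = 0.40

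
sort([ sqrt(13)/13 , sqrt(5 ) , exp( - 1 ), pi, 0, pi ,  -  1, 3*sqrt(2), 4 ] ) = [ - 1, 0,  sqrt( 13 )/13, exp(- 1 ),sqrt(5), pi,pi, 4, 3*sqrt( 2 ) ] 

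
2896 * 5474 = 15852704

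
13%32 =13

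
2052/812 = 513/203 = 2.53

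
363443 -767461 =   -  404018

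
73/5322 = 73/5322 = 0.01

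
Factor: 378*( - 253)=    - 95634 = - 2^1* 3^3*7^1 * 11^1*23^1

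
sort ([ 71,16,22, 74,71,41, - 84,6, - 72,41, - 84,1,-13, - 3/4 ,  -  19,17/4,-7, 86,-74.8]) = [ - 84,-84, - 74.8,-72, - 19, - 13,- 7,-3/4,1,17/4, 6, 16, 22,41, 41,71,71,74, 86]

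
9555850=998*9575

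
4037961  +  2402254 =6440215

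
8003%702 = 281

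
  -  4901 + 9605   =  4704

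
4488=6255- 1767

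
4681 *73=341713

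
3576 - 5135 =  - 1559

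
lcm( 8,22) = 88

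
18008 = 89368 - 71360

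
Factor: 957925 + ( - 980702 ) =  - 22777  =  - 22777^1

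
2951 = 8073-5122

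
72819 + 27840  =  100659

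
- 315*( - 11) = 3465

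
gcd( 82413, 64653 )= 3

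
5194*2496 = 12964224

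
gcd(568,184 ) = 8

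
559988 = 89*6292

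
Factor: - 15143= - 19^1 * 797^1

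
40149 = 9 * 4461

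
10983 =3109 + 7874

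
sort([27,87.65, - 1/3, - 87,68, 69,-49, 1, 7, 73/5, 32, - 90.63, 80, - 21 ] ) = [ - 90.63, -87, - 49,  -  21, - 1/3, 1,7,  73/5, 27,32, 68 , 69, 80,87.65]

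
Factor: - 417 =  - 3^1 * 139^1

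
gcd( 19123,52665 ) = 1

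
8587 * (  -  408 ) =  - 3503496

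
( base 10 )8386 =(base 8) 20302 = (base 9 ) 12447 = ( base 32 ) 862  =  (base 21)j07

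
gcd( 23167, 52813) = 1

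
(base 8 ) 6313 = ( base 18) A1H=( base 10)3275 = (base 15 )e85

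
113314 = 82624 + 30690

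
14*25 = 350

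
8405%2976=2453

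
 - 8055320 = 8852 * ( - 910)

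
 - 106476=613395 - 719871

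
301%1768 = 301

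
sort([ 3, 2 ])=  [ 2,3]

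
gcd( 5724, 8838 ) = 18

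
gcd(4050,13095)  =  135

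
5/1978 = 5/1978 =0.00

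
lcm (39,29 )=1131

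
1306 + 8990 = 10296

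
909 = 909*1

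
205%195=10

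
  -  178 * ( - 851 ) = 151478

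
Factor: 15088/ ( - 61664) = -23/94 = - 2^(  -  1)*23^1*47^( - 1)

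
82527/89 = 927 + 24/89 = 927.27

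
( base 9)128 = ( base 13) 83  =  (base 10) 107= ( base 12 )8B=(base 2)1101011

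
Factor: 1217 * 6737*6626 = 54326103554 = 2^1*1217^1*3313^1*6737^1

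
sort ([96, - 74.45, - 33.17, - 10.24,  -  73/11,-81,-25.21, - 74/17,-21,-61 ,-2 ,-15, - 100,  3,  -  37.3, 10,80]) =[  -  100 ,-81, -74.45, - 61,-37.3, - 33.17, - 25.21, - 21,  -  15, - 10.24, - 73/11 ,-74/17, - 2,3, 10,80, 96]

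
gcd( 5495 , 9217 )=1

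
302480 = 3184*95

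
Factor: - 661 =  - 661^1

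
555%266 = 23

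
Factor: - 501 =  - 3^1*167^1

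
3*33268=99804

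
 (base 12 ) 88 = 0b1101000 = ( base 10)104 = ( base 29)3h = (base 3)10212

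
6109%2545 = 1019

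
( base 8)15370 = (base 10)6904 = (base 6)51544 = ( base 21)FDG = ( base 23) D14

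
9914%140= 114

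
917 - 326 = 591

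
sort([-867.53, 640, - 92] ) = [  -  867.53, - 92, 640 ] 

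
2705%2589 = 116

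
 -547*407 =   -  222629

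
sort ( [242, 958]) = [ 242,958]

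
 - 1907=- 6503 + 4596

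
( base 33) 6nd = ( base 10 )7306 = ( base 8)16212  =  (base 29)8JR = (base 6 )53454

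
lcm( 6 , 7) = 42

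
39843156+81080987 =120924143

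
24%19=5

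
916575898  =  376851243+539724655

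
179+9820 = 9999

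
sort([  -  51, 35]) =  [ - 51,35]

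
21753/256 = 84 + 249/256= 84.97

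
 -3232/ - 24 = 404/3 = 134.67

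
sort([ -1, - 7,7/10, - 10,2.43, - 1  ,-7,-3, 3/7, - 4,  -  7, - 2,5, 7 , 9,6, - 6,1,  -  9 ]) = [ - 10,-9, - 7,  -  7, - 7, - 6, - 4, - 3, - 2, - 1, - 1,3/7,7/10,1,2.43,5,6, 7,9]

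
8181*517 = 4229577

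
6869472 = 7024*978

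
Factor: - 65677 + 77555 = 2^1*5939^1= 11878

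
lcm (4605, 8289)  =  41445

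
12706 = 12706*1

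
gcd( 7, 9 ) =1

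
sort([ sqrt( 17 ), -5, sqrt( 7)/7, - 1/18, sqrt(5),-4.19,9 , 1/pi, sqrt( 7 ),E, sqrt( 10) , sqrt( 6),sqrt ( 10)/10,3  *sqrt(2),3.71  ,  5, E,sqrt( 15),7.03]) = [ - 5,- 4.19 , -1/18 , sqrt( 10 )/10,1/pi, sqrt(7 )/7, sqrt( 5 ),  sqrt(6),sqrt( 7),E, E,sqrt( 10), 3.71, sqrt( 15), sqrt( 17), 3 * sqrt(2), 5,  7.03, 9 ]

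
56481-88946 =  - 32465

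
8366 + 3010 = 11376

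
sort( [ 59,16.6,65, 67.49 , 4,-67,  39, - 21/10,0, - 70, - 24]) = [ - 70, -67, - 24 ,-21/10 , 0, 4,16.6,  39,59, 65, 67.49] 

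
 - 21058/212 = -100 +71/106= -99.33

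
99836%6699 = 6050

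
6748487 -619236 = 6129251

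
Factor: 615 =3^1*5^1 * 41^1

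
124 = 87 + 37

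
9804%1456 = 1068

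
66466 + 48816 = 115282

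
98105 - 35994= 62111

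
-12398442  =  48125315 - 60523757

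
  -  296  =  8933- 9229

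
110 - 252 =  - 142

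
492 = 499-7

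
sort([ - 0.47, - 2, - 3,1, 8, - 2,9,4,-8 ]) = [ - 8, - 3, - 2, - 2  , - 0.47,1,4,8,9]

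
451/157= 2 + 137/157 = 2.87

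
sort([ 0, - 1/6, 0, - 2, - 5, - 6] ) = [-6, - 5,-2, - 1/6,0, 0]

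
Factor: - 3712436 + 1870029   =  -1842407 = - 7^1*263201^1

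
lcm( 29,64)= 1856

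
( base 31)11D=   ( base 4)33231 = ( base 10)1005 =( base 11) 834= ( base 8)1755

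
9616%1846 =386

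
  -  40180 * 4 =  - 160720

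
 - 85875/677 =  -85875/677  =  - 126.85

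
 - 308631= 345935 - 654566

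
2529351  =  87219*29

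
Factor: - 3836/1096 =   -  7/2 = - 2^ ( - 1)*7^1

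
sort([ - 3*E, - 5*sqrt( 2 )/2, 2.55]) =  [ - 3*E,-5*sqrt(2 ) /2,2.55 ]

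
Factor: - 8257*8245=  - 68078965 = - 5^1*17^1*23^1* 97^1*359^1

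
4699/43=109+12/43= 109.28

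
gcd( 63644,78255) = 1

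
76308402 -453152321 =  - 376843919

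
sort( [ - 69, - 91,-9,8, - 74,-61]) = [  -  91,-74, - 69, - 61, - 9, 8] 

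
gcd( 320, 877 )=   1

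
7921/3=2640 + 1/3= 2640.33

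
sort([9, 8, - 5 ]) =[ - 5, 8,9]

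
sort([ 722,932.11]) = [ 722, 932.11 ]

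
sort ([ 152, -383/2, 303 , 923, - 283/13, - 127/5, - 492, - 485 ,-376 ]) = [  -  492,-485, -376,  -  383/2, - 127/5, -283/13,152,303,923]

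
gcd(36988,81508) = 28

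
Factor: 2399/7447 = 11^ ( - 1)*  677^ ( - 1) * 2399^1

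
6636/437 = 6636/437 = 15.19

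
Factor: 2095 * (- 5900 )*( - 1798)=2^3*5^3*29^1*31^1*59^1*419^1 = 22224179000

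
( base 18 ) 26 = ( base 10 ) 42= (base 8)52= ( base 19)24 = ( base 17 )28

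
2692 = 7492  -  4800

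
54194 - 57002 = -2808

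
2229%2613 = 2229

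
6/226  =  3/113 = 0.03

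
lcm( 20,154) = 1540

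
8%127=8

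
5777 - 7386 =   -  1609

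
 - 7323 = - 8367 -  - 1044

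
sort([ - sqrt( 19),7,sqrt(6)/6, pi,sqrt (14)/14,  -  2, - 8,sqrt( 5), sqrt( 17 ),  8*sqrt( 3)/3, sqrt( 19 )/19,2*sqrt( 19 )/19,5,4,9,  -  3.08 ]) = [ - 8, - sqrt (19), - 3.08,-2,sqrt(19)/19,sqrt( 14) /14, sqrt( 6) /6,2*sqrt(19 )/19 , sqrt ( 5),pi, 4,sqrt( 17), 8*sqrt (3)/3, 5,7, 9 ]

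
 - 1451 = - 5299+3848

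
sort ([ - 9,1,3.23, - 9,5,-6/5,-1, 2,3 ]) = [ - 9, - 9, - 6/5 ,- 1,1,2,3,  3.23, 5] 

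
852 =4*213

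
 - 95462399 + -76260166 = - 171722565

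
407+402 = 809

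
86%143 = 86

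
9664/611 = 15 + 499/611 = 15.82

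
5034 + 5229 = 10263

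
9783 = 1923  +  7860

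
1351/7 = 193=193.00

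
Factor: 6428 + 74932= 81360= 2^4* 3^2*5^1* 113^1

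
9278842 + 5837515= 15116357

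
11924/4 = 2981 = 2981.00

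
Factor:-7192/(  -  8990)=4/5=2^2*5^(-1) 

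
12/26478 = 2/4413 = 0.00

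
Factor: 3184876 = 2^2*53^1*83^1*181^1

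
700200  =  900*778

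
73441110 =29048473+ 44392637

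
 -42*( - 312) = 13104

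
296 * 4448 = 1316608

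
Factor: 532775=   5^2 * 101^1 * 211^1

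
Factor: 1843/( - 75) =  - 3^( - 1)*5^( - 2)*19^1*97^1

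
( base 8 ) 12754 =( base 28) 74c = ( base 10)5612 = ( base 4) 1113230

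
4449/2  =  4449/2 = 2224.50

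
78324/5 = 15664+4/5 = 15664.80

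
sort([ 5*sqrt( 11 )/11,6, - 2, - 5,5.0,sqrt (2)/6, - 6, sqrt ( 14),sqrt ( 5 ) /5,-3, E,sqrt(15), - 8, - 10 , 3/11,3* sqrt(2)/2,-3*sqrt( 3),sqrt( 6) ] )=[ - 10, - 8, - 6 , - 3*sqrt( 3 ),- 5, - 3,  -  2, sqrt( 2 )/6, 3/11,  sqrt( 5 )/5, 5*sqrt( 11) /11,3*sqrt (2) /2,sqrt(6 ), E,sqrt( 14),sqrt(15),5.0,6] 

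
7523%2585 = 2353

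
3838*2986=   11460268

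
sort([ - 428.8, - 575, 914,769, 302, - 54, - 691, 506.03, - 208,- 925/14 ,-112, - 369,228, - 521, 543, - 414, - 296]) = [- 691, - 575, - 521, - 428.8 , - 414, - 369,  -  296, - 208,  -  112, - 925/14, - 54,228, 302, 506.03, 543, 769, 914] 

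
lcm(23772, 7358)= 309036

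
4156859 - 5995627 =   -  1838768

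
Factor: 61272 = 2^3*3^2*23^1*37^1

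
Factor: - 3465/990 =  - 2^( - 1)*7^1 = -7/2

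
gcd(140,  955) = 5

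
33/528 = 1/16=0.06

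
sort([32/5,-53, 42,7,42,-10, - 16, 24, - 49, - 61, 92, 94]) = [ - 61, - 53, - 49,  -  16,-10 , 32/5, 7, 24, 42,  42, 92, 94 ] 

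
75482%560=442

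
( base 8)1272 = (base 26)10M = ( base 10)698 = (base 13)419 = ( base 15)318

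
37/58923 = 37/58923 = 0.00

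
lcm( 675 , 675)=675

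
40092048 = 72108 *556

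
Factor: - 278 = -2^1 * 139^1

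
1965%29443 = 1965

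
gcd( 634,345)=1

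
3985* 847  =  3375295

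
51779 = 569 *91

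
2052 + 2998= 5050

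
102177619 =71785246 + 30392373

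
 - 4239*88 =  - 373032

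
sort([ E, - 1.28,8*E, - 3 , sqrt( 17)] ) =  [ - 3, - 1.28, E, sqrt( 17),8*E]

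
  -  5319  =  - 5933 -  - 614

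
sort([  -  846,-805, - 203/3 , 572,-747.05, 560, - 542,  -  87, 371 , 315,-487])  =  [ - 846, - 805, - 747.05,-542,-487,-87, - 203/3,315,371, 560, 572 ] 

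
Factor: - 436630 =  - 2^1*5^1*47^1 *929^1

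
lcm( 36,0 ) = 0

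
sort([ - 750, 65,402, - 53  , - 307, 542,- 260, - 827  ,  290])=[-827, - 750, - 307, - 260, - 53,65,  290,402, 542]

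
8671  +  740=9411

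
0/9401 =0  =  0.00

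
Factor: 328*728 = 2^6* 7^1*13^1 * 41^1   =  238784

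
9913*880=8723440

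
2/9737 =2/9737 = 0.00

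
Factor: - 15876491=-15876491^1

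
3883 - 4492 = - 609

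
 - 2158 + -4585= - 6743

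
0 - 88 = - 88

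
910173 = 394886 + 515287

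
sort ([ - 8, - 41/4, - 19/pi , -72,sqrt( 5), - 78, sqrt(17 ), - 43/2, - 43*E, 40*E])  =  [ - 43*E,-78 , - 72, - 43/2, - 41/4, - 8, - 19/pi , sqrt(5), sqrt( 17), 40*E] 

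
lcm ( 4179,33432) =33432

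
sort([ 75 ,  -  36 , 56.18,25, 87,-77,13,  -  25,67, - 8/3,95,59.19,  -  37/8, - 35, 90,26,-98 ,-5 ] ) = [-98, - 77, - 36, - 35, - 25 , - 5, - 37/8 , - 8/3, 13, 25, 26,56.18, 59.19, 67, 75, 87,90,95] 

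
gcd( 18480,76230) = 2310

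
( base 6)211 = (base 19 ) 43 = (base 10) 79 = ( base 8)117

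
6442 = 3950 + 2492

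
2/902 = 1/451 = 0.00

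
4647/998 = 4 + 655/998 =4.66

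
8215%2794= 2627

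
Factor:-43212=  - 2^2 * 3^1*13^1*277^1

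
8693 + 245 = 8938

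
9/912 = 3/304  =  0.01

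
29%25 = 4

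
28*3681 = 103068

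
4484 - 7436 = -2952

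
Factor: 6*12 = 72=2^3*3^2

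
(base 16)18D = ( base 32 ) CD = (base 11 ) 331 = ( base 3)112201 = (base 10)397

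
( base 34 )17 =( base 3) 1112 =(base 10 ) 41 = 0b101001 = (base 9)45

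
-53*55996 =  - 2967788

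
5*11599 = 57995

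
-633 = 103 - 736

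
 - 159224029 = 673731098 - 832955127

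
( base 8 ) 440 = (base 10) 288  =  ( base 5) 2123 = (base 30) 9i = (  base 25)BD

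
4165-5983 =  - 1818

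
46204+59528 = 105732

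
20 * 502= 10040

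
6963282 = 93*74874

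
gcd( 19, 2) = 1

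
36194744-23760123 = 12434621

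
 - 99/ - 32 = 3+3/32 = 3.09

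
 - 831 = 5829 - 6660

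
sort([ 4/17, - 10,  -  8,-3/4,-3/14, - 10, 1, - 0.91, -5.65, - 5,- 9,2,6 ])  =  [-10,  -  10,- 9, - 8, - 5.65, - 5, - 0.91, - 3/4,  -  3/14,4/17,  1, 2, 6 ] 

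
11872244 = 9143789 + 2728455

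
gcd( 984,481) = 1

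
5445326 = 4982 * 1093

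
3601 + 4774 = 8375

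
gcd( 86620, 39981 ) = 1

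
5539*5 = 27695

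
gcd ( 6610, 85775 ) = 5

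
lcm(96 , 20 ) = 480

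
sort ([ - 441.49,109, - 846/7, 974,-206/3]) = [  -  441.49, - 846/7, - 206/3,  109  ,  974 ]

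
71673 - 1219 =70454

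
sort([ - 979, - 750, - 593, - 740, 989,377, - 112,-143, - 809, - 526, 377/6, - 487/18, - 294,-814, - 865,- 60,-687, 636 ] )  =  [ - 979, - 865, - 814, - 809, - 750, - 740, - 687,- 593,-526, - 294, - 143, - 112, -60, - 487/18,377/6, 377, 636, 989] 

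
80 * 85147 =6811760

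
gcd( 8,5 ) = 1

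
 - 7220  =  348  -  7568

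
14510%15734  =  14510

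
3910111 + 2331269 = 6241380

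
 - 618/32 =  - 20 +11/16 =-19.31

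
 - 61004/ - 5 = 12200 + 4/5 = 12200.80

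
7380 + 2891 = 10271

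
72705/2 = 36352 + 1/2=36352.50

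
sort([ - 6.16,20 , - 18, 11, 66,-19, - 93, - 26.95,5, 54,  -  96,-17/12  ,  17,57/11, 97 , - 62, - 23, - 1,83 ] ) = [  -  96, - 93, - 62, - 26.95, -23 , - 19, - 18,-6.16, - 17/12, -1,5, 57/11, 11, 17, 20,  54 , 66 , 83, 97 ] 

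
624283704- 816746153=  -192462449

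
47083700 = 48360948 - 1277248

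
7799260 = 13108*595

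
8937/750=11 + 229/250=11.92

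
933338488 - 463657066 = 469681422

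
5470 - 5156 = 314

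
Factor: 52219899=3^2*113^1 * 51347^1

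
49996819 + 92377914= 142374733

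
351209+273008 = 624217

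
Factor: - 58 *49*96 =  -2^6*3^1*7^2*29^1 = - 272832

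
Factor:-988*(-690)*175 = 119301000  =  2^3*3^1 *5^3 * 7^1*13^1*19^1*23^1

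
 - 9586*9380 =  - 89916680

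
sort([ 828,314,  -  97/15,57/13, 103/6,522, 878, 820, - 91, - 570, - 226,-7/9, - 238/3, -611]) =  [ - 611, - 570, - 226, - 91, - 238/3,-97/15, - 7/9,57/13, 103/6,314, 522, 820,828, 878] 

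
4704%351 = 141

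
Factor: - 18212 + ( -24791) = -43003  =  - 43003^1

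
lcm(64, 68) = 1088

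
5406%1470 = 996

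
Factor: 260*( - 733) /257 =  - 2^2*5^1*13^1*257^( - 1 )*733^1 = - 190580/257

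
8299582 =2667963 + 5631619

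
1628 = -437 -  - 2065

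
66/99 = 2/3  =  0.67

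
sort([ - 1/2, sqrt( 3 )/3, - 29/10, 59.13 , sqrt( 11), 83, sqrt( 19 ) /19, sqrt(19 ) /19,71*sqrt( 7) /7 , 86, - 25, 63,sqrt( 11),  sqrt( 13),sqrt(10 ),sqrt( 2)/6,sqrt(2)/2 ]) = [ - 25, - 29/10, - 1/2,  sqrt(19 ) /19, sqrt(19 )/19 , sqrt(2 ) /6, sqrt(3 ) /3,sqrt( 2)/2, sqrt(10), sqrt( 11), sqrt(11 ) , sqrt( 13 ),71*sqrt( 7 )/7, 59.13, 63,  83, 86]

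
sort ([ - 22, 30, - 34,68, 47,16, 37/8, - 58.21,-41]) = [-58.21, - 41, - 34, - 22,37/8,  16,30,47, 68 ] 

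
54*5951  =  321354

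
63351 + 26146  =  89497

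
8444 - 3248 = 5196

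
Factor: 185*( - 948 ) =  - 175380 = - 2^2*3^1*5^1*37^1*79^1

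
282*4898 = 1381236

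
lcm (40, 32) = 160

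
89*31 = 2759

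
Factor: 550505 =5^1 * 23^1 *4787^1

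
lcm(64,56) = 448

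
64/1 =64 = 64.00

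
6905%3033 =839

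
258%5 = 3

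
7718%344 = 150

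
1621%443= 292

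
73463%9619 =6130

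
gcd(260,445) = 5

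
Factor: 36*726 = 2^3 * 3^3*11^2 =26136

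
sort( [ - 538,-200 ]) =[ -538, - 200 ] 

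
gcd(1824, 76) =76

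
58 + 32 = 90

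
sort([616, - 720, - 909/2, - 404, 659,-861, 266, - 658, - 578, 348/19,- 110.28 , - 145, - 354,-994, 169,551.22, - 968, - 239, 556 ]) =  [ - 994, - 968,  -  861, - 720, - 658, - 578 ,-909/2, - 404, - 354,-239, - 145, - 110.28, 348/19, 169,266, 551.22, 556,616,659 ]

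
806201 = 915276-109075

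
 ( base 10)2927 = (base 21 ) 6D8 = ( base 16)b6f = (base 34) 2I3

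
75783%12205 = 2553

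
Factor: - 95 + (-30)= - 125 = - 5^3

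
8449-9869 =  - 1420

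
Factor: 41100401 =19^1*967^1*2237^1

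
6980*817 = 5702660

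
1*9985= 9985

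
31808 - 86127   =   - 54319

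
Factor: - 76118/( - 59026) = 38059/29513 = 7^1*11^( - 1 )*2683^(- 1)*5437^1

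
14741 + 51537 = 66278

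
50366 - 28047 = 22319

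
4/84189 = 4/84189 = 0.00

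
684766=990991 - 306225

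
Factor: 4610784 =2^5 *3^1*48029^1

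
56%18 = 2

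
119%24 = 23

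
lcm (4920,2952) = 14760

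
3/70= 3/70 = 0.04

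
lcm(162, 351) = 2106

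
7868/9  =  874 + 2/9= 874.22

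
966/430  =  483/215 = 2.25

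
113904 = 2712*42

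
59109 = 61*969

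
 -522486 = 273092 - 795578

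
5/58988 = 5/58988 = 0.00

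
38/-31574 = -1 + 15768/15787  =  -  0.00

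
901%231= 208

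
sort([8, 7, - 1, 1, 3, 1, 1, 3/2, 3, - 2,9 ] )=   [ -2,- 1,  1,  1, 1,3/2,3,3, 7, 8, 9]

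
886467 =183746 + 702721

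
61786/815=61786/815 = 75.81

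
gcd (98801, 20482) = 1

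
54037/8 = 6754+5/8 = 6754.62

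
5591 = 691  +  4900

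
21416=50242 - 28826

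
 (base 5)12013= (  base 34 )PX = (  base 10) 883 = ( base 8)1563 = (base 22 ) 1I3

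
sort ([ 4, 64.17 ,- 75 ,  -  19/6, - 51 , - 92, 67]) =[ - 92,- 75,-51, - 19/6, 4,64.17, 67]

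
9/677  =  9/677 = 0.01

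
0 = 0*3734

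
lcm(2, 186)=186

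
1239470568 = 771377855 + 468092713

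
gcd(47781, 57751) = 1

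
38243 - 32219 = 6024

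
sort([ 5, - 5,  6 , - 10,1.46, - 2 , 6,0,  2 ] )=[ - 10,- 5, - 2, 0, 1.46, 2, 5,6, 6]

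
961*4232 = 4066952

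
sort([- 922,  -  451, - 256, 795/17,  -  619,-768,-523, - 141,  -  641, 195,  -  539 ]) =[-922,-768,-641, - 619, - 539, - 523 , - 451, -256,  -  141, 795/17,195] 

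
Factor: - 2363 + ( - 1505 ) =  - 2^2*967^1 = - 3868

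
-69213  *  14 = -968982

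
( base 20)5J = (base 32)3N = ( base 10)119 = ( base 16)77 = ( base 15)7E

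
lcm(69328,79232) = 554624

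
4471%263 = 0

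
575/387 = 1+188/387 = 1.49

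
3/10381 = 3/10381 = 0.00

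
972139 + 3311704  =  4283843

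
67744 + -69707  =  -1963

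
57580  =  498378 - 440798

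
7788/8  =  1947/2   =  973.50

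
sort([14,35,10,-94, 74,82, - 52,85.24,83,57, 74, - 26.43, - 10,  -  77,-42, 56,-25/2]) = [ - 94, - 77 ,  -  52, - 42, - 26.43, - 25/2,-10,10, 14,35, 56,57,74,74,82,83,85.24] 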